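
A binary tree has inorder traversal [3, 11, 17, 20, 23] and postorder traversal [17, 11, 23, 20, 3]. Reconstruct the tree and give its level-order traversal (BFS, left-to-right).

Inorder:   [3, 11, 17, 20, 23]
Postorder: [17, 11, 23, 20, 3]
Algorithm: postorder visits root last, so walk postorder right-to-left;
each value is the root of the current inorder slice — split it at that
value, recurse on the right subtree first, then the left.
Recursive splits:
  root=3; inorder splits into left=[], right=[11, 17, 20, 23]
  root=20; inorder splits into left=[11, 17], right=[23]
  root=23; inorder splits into left=[], right=[]
  root=11; inorder splits into left=[], right=[17]
  root=17; inorder splits into left=[], right=[]
Reconstructed level-order: [3, 20, 11, 23, 17]


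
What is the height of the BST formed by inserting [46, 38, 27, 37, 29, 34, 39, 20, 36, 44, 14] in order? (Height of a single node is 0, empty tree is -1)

Insertion order: [46, 38, 27, 37, 29, 34, 39, 20, 36, 44, 14]
Tree (level-order array): [46, 38, None, 27, 39, 20, 37, None, 44, 14, None, 29, None, None, None, None, None, None, 34, None, 36]
Compute height bottom-up (empty subtree = -1):
  height(14) = 1 + max(-1, -1) = 0
  height(20) = 1 + max(0, -1) = 1
  height(36) = 1 + max(-1, -1) = 0
  height(34) = 1 + max(-1, 0) = 1
  height(29) = 1 + max(-1, 1) = 2
  height(37) = 1 + max(2, -1) = 3
  height(27) = 1 + max(1, 3) = 4
  height(44) = 1 + max(-1, -1) = 0
  height(39) = 1 + max(-1, 0) = 1
  height(38) = 1 + max(4, 1) = 5
  height(46) = 1 + max(5, -1) = 6
Height = 6


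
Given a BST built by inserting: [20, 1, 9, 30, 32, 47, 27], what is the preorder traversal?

Tree insertion order: [20, 1, 9, 30, 32, 47, 27]
Tree (level-order array): [20, 1, 30, None, 9, 27, 32, None, None, None, None, None, 47]
Preorder traversal: [20, 1, 9, 30, 27, 32, 47]


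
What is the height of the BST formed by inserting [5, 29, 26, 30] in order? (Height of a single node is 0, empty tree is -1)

Insertion order: [5, 29, 26, 30]
Tree (level-order array): [5, None, 29, 26, 30]
Compute height bottom-up (empty subtree = -1):
  height(26) = 1 + max(-1, -1) = 0
  height(30) = 1 + max(-1, -1) = 0
  height(29) = 1 + max(0, 0) = 1
  height(5) = 1 + max(-1, 1) = 2
Height = 2


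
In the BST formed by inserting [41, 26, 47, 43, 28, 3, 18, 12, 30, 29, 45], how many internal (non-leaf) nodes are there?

Tree built from: [41, 26, 47, 43, 28, 3, 18, 12, 30, 29, 45]
Tree (level-order array): [41, 26, 47, 3, 28, 43, None, None, 18, None, 30, None, 45, 12, None, 29]
Rule: An internal node has at least one child.
Per-node child counts:
  node 41: 2 child(ren)
  node 26: 2 child(ren)
  node 3: 1 child(ren)
  node 18: 1 child(ren)
  node 12: 0 child(ren)
  node 28: 1 child(ren)
  node 30: 1 child(ren)
  node 29: 0 child(ren)
  node 47: 1 child(ren)
  node 43: 1 child(ren)
  node 45: 0 child(ren)
Matching nodes: [41, 26, 3, 18, 28, 30, 47, 43]
Count of internal (non-leaf) nodes: 8


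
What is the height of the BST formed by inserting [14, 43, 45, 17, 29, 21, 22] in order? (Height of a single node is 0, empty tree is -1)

Insertion order: [14, 43, 45, 17, 29, 21, 22]
Tree (level-order array): [14, None, 43, 17, 45, None, 29, None, None, 21, None, None, 22]
Compute height bottom-up (empty subtree = -1):
  height(22) = 1 + max(-1, -1) = 0
  height(21) = 1 + max(-1, 0) = 1
  height(29) = 1 + max(1, -1) = 2
  height(17) = 1 + max(-1, 2) = 3
  height(45) = 1 + max(-1, -1) = 0
  height(43) = 1 + max(3, 0) = 4
  height(14) = 1 + max(-1, 4) = 5
Height = 5


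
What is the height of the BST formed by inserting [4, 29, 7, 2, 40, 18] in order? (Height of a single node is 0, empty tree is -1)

Insertion order: [4, 29, 7, 2, 40, 18]
Tree (level-order array): [4, 2, 29, None, None, 7, 40, None, 18]
Compute height bottom-up (empty subtree = -1):
  height(2) = 1 + max(-1, -1) = 0
  height(18) = 1 + max(-1, -1) = 0
  height(7) = 1 + max(-1, 0) = 1
  height(40) = 1 + max(-1, -1) = 0
  height(29) = 1 + max(1, 0) = 2
  height(4) = 1 + max(0, 2) = 3
Height = 3


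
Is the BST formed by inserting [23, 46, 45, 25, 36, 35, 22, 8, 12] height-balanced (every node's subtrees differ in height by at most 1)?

Tree (level-order array): [23, 22, 46, 8, None, 45, None, None, 12, 25, None, None, None, None, 36, 35]
Definition: a tree is height-balanced if, at every node, |h(left) - h(right)| <= 1 (empty subtree has height -1).
Bottom-up per-node check:
  node 12: h_left=-1, h_right=-1, diff=0 [OK], height=0
  node 8: h_left=-1, h_right=0, diff=1 [OK], height=1
  node 22: h_left=1, h_right=-1, diff=2 [FAIL (|1--1|=2 > 1)], height=2
  node 35: h_left=-1, h_right=-1, diff=0 [OK], height=0
  node 36: h_left=0, h_right=-1, diff=1 [OK], height=1
  node 25: h_left=-1, h_right=1, diff=2 [FAIL (|-1-1|=2 > 1)], height=2
  node 45: h_left=2, h_right=-1, diff=3 [FAIL (|2--1|=3 > 1)], height=3
  node 46: h_left=3, h_right=-1, diff=4 [FAIL (|3--1|=4 > 1)], height=4
  node 23: h_left=2, h_right=4, diff=2 [FAIL (|2-4|=2 > 1)], height=5
Node 22 violates the condition: |1 - -1| = 2 > 1.
Result: Not balanced


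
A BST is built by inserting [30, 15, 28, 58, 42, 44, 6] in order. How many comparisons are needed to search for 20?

Search path for 20: 30 -> 15 -> 28
Found: False
Comparisons: 3


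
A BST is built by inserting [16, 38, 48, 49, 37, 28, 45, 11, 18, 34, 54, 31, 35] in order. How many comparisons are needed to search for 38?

Search path for 38: 16 -> 38
Found: True
Comparisons: 2


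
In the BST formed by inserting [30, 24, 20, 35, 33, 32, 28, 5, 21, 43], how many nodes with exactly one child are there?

Tree built from: [30, 24, 20, 35, 33, 32, 28, 5, 21, 43]
Tree (level-order array): [30, 24, 35, 20, 28, 33, 43, 5, 21, None, None, 32]
Rule: These are nodes with exactly 1 non-null child.
Per-node child counts:
  node 30: 2 child(ren)
  node 24: 2 child(ren)
  node 20: 2 child(ren)
  node 5: 0 child(ren)
  node 21: 0 child(ren)
  node 28: 0 child(ren)
  node 35: 2 child(ren)
  node 33: 1 child(ren)
  node 32: 0 child(ren)
  node 43: 0 child(ren)
Matching nodes: [33]
Count of nodes with exactly one child: 1


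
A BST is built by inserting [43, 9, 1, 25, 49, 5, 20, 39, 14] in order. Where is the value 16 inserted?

Starting tree (level order): [43, 9, 49, 1, 25, None, None, None, 5, 20, 39, None, None, 14]
Insertion path: 43 -> 9 -> 25 -> 20 -> 14
Result: insert 16 as right child of 14
Final tree (level order): [43, 9, 49, 1, 25, None, None, None, 5, 20, 39, None, None, 14, None, None, None, None, 16]


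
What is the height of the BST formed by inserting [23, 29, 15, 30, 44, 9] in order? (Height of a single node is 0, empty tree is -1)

Insertion order: [23, 29, 15, 30, 44, 9]
Tree (level-order array): [23, 15, 29, 9, None, None, 30, None, None, None, 44]
Compute height bottom-up (empty subtree = -1):
  height(9) = 1 + max(-1, -1) = 0
  height(15) = 1 + max(0, -1) = 1
  height(44) = 1 + max(-1, -1) = 0
  height(30) = 1 + max(-1, 0) = 1
  height(29) = 1 + max(-1, 1) = 2
  height(23) = 1 + max(1, 2) = 3
Height = 3


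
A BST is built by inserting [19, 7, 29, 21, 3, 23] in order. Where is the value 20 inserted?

Starting tree (level order): [19, 7, 29, 3, None, 21, None, None, None, None, 23]
Insertion path: 19 -> 29 -> 21
Result: insert 20 as left child of 21
Final tree (level order): [19, 7, 29, 3, None, 21, None, None, None, 20, 23]


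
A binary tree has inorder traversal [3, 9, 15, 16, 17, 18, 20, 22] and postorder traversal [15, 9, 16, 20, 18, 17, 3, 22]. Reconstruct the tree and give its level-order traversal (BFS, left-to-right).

Inorder:   [3, 9, 15, 16, 17, 18, 20, 22]
Postorder: [15, 9, 16, 20, 18, 17, 3, 22]
Algorithm: postorder visits root last, so walk postorder right-to-left;
each value is the root of the current inorder slice — split it at that
value, recurse on the right subtree first, then the left.
Recursive splits:
  root=22; inorder splits into left=[3, 9, 15, 16, 17, 18, 20], right=[]
  root=3; inorder splits into left=[], right=[9, 15, 16, 17, 18, 20]
  root=17; inorder splits into left=[9, 15, 16], right=[18, 20]
  root=18; inorder splits into left=[], right=[20]
  root=20; inorder splits into left=[], right=[]
  root=16; inorder splits into left=[9, 15], right=[]
  root=9; inorder splits into left=[], right=[15]
  root=15; inorder splits into left=[], right=[]
Reconstructed level-order: [22, 3, 17, 16, 18, 9, 20, 15]


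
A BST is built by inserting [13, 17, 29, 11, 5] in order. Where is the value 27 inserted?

Starting tree (level order): [13, 11, 17, 5, None, None, 29]
Insertion path: 13 -> 17 -> 29
Result: insert 27 as left child of 29
Final tree (level order): [13, 11, 17, 5, None, None, 29, None, None, 27]


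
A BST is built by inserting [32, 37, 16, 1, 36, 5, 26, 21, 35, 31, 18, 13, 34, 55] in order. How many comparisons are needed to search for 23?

Search path for 23: 32 -> 16 -> 26 -> 21
Found: False
Comparisons: 4


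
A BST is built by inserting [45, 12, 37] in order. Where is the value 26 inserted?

Starting tree (level order): [45, 12, None, None, 37]
Insertion path: 45 -> 12 -> 37
Result: insert 26 as left child of 37
Final tree (level order): [45, 12, None, None, 37, 26]


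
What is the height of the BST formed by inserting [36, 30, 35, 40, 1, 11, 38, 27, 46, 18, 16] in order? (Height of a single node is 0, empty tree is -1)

Insertion order: [36, 30, 35, 40, 1, 11, 38, 27, 46, 18, 16]
Tree (level-order array): [36, 30, 40, 1, 35, 38, 46, None, 11, None, None, None, None, None, None, None, 27, 18, None, 16]
Compute height bottom-up (empty subtree = -1):
  height(16) = 1 + max(-1, -1) = 0
  height(18) = 1 + max(0, -1) = 1
  height(27) = 1 + max(1, -1) = 2
  height(11) = 1 + max(-1, 2) = 3
  height(1) = 1 + max(-1, 3) = 4
  height(35) = 1 + max(-1, -1) = 0
  height(30) = 1 + max(4, 0) = 5
  height(38) = 1 + max(-1, -1) = 0
  height(46) = 1 + max(-1, -1) = 0
  height(40) = 1 + max(0, 0) = 1
  height(36) = 1 + max(5, 1) = 6
Height = 6


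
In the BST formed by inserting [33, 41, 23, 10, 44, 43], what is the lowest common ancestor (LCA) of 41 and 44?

Tree insertion order: [33, 41, 23, 10, 44, 43]
Tree (level-order array): [33, 23, 41, 10, None, None, 44, None, None, 43]
In a BST, the LCA of p=41, q=44 is the first node v on the
root-to-leaf path with p <= v <= q (go left if both < v, right if both > v).
Walk from root:
  at 33: both 41 and 44 > 33, go right
  at 41: 41 <= 41 <= 44, this is the LCA
LCA = 41


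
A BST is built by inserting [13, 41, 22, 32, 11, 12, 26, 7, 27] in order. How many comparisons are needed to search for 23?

Search path for 23: 13 -> 41 -> 22 -> 32 -> 26
Found: False
Comparisons: 5


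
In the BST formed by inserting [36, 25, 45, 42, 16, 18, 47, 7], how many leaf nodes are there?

Tree built from: [36, 25, 45, 42, 16, 18, 47, 7]
Tree (level-order array): [36, 25, 45, 16, None, 42, 47, 7, 18]
Rule: A leaf has 0 children.
Per-node child counts:
  node 36: 2 child(ren)
  node 25: 1 child(ren)
  node 16: 2 child(ren)
  node 7: 0 child(ren)
  node 18: 0 child(ren)
  node 45: 2 child(ren)
  node 42: 0 child(ren)
  node 47: 0 child(ren)
Matching nodes: [7, 18, 42, 47]
Count of leaf nodes: 4


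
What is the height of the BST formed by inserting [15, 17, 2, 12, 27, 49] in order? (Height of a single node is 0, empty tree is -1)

Insertion order: [15, 17, 2, 12, 27, 49]
Tree (level-order array): [15, 2, 17, None, 12, None, 27, None, None, None, 49]
Compute height bottom-up (empty subtree = -1):
  height(12) = 1 + max(-1, -1) = 0
  height(2) = 1 + max(-1, 0) = 1
  height(49) = 1 + max(-1, -1) = 0
  height(27) = 1 + max(-1, 0) = 1
  height(17) = 1 + max(-1, 1) = 2
  height(15) = 1 + max(1, 2) = 3
Height = 3


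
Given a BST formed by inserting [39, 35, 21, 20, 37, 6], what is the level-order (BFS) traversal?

Tree insertion order: [39, 35, 21, 20, 37, 6]
Tree (level-order array): [39, 35, None, 21, 37, 20, None, None, None, 6]
BFS from the root, enqueuing left then right child of each popped node:
  queue [39] -> pop 39, enqueue [35], visited so far: [39]
  queue [35] -> pop 35, enqueue [21, 37], visited so far: [39, 35]
  queue [21, 37] -> pop 21, enqueue [20], visited so far: [39, 35, 21]
  queue [37, 20] -> pop 37, enqueue [none], visited so far: [39, 35, 21, 37]
  queue [20] -> pop 20, enqueue [6], visited so far: [39, 35, 21, 37, 20]
  queue [6] -> pop 6, enqueue [none], visited so far: [39, 35, 21, 37, 20, 6]
Result: [39, 35, 21, 37, 20, 6]


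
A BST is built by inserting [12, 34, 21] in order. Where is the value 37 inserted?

Starting tree (level order): [12, None, 34, 21]
Insertion path: 12 -> 34
Result: insert 37 as right child of 34
Final tree (level order): [12, None, 34, 21, 37]


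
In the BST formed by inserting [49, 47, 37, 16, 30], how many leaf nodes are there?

Tree built from: [49, 47, 37, 16, 30]
Tree (level-order array): [49, 47, None, 37, None, 16, None, None, 30]
Rule: A leaf has 0 children.
Per-node child counts:
  node 49: 1 child(ren)
  node 47: 1 child(ren)
  node 37: 1 child(ren)
  node 16: 1 child(ren)
  node 30: 0 child(ren)
Matching nodes: [30]
Count of leaf nodes: 1


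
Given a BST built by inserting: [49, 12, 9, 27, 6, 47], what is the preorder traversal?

Tree insertion order: [49, 12, 9, 27, 6, 47]
Tree (level-order array): [49, 12, None, 9, 27, 6, None, None, 47]
Preorder traversal: [49, 12, 9, 6, 27, 47]


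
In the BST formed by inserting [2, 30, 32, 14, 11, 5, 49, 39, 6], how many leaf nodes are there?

Tree built from: [2, 30, 32, 14, 11, 5, 49, 39, 6]
Tree (level-order array): [2, None, 30, 14, 32, 11, None, None, 49, 5, None, 39, None, None, 6]
Rule: A leaf has 0 children.
Per-node child counts:
  node 2: 1 child(ren)
  node 30: 2 child(ren)
  node 14: 1 child(ren)
  node 11: 1 child(ren)
  node 5: 1 child(ren)
  node 6: 0 child(ren)
  node 32: 1 child(ren)
  node 49: 1 child(ren)
  node 39: 0 child(ren)
Matching nodes: [6, 39]
Count of leaf nodes: 2


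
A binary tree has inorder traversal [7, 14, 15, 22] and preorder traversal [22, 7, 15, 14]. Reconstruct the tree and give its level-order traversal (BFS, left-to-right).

Inorder:  [7, 14, 15, 22]
Preorder: [22, 7, 15, 14]
Algorithm: preorder visits root first, so consume preorder in order;
for each root, split the current inorder slice at that value into
left-subtree inorder and right-subtree inorder, then recurse.
Recursive splits:
  root=22; inorder splits into left=[7, 14, 15], right=[]
  root=7; inorder splits into left=[], right=[14, 15]
  root=15; inorder splits into left=[14], right=[]
  root=14; inorder splits into left=[], right=[]
Reconstructed level-order: [22, 7, 15, 14]


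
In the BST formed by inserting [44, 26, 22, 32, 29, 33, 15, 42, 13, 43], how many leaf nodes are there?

Tree built from: [44, 26, 22, 32, 29, 33, 15, 42, 13, 43]
Tree (level-order array): [44, 26, None, 22, 32, 15, None, 29, 33, 13, None, None, None, None, 42, None, None, None, 43]
Rule: A leaf has 0 children.
Per-node child counts:
  node 44: 1 child(ren)
  node 26: 2 child(ren)
  node 22: 1 child(ren)
  node 15: 1 child(ren)
  node 13: 0 child(ren)
  node 32: 2 child(ren)
  node 29: 0 child(ren)
  node 33: 1 child(ren)
  node 42: 1 child(ren)
  node 43: 0 child(ren)
Matching nodes: [13, 29, 43]
Count of leaf nodes: 3


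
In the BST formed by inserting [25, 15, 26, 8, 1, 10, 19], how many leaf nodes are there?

Tree built from: [25, 15, 26, 8, 1, 10, 19]
Tree (level-order array): [25, 15, 26, 8, 19, None, None, 1, 10]
Rule: A leaf has 0 children.
Per-node child counts:
  node 25: 2 child(ren)
  node 15: 2 child(ren)
  node 8: 2 child(ren)
  node 1: 0 child(ren)
  node 10: 0 child(ren)
  node 19: 0 child(ren)
  node 26: 0 child(ren)
Matching nodes: [1, 10, 19, 26]
Count of leaf nodes: 4


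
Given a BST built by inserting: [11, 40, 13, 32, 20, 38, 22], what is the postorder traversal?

Tree insertion order: [11, 40, 13, 32, 20, 38, 22]
Tree (level-order array): [11, None, 40, 13, None, None, 32, 20, 38, None, 22]
Postorder traversal: [22, 20, 38, 32, 13, 40, 11]


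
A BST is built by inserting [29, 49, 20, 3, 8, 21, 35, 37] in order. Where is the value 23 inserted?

Starting tree (level order): [29, 20, 49, 3, 21, 35, None, None, 8, None, None, None, 37]
Insertion path: 29 -> 20 -> 21
Result: insert 23 as right child of 21
Final tree (level order): [29, 20, 49, 3, 21, 35, None, None, 8, None, 23, None, 37]


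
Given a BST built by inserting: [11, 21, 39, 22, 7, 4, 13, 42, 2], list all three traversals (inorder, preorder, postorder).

Tree insertion order: [11, 21, 39, 22, 7, 4, 13, 42, 2]
Tree (level-order array): [11, 7, 21, 4, None, 13, 39, 2, None, None, None, 22, 42]
Inorder (L, root, R): [2, 4, 7, 11, 13, 21, 22, 39, 42]
Preorder (root, L, R): [11, 7, 4, 2, 21, 13, 39, 22, 42]
Postorder (L, R, root): [2, 4, 7, 13, 22, 42, 39, 21, 11]


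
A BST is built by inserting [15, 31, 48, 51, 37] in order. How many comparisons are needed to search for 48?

Search path for 48: 15 -> 31 -> 48
Found: True
Comparisons: 3


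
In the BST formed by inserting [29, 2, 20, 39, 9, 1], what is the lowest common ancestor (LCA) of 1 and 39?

Tree insertion order: [29, 2, 20, 39, 9, 1]
Tree (level-order array): [29, 2, 39, 1, 20, None, None, None, None, 9]
In a BST, the LCA of p=1, q=39 is the first node v on the
root-to-leaf path with p <= v <= q (go left if both < v, right if both > v).
Walk from root:
  at 29: 1 <= 29 <= 39, this is the LCA
LCA = 29


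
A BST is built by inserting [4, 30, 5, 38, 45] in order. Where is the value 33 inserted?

Starting tree (level order): [4, None, 30, 5, 38, None, None, None, 45]
Insertion path: 4 -> 30 -> 38
Result: insert 33 as left child of 38
Final tree (level order): [4, None, 30, 5, 38, None, None, 33, 45]


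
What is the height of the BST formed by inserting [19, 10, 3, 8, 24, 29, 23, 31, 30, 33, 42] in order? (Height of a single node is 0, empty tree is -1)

Insertion order: [19, 10, 3, 8, 24, 29, 23, 31, 30, 33, 42]
Tree (level-order array): [19, 10, 24, 3, None, 23, 29, None, 8, None, None, None, 31, None, None, 30, 33, None, None, None, 42]
Compute height bottom-up (empty subtree = -1):
  height(8) = 1 + max(-1, -1) = 0
  height(3) = 1 + max(-1, 0) = 1
  height(10) = 1 + max(1, -1) = 2
  height(23) = 1 + max(-1, -1) = 0
  height(30) = 1 + max(-1, -1) = 0
  height(42) = 1 + max(-1, -1) = 0
  height(33) = 1 + max(-1, 0) = 1
  height(31) = 1 + max(0, 1) = 2
  height(29) = 1 + max(-1, 2) = 3
  height(24) = 1 + max(0, 3) = 4
  height(19) = 1 + max(2, 4) = 5
Height = 5


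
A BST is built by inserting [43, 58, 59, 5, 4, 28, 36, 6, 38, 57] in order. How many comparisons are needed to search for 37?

Search path for 37: 43 -> 5 -> 28 -> 36 -> 38
Found: False
Comparisons: 5


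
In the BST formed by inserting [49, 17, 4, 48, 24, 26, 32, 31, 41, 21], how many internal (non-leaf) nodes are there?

Tree built from: [49, 17, 4, 48, 24, 26, 32, 31, 41, 21]
Tree (level-order array): [49, 17, None, 4, 48, None, None, 24, None, 21, 26, None, None, None, 32, 31, 41]
Rule: An internal node has at least one child.
Per-node child counts:
  node 49: 1 child(ren)
  node 17: 2 child(ren)
  node 4: 0 child(ren)
  node 48: 1 child(ren)
  node 24: 2 child(ren)
  node 21: 0 child(ren)
  node 26: 1 child(ren)
  node 32: 2 child(ren)
  node 31: 0 child(ren)
  node 41: 0 child(ren)
Matching nodes: [49, 17, 48, 24, 26, 32]
Count of internal (non-leaf) nodes: 6


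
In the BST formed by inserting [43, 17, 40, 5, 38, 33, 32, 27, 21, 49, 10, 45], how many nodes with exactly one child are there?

Tree built from: [43, 17, 40, 5, 38, 33, 32, 27, 21, 49, 10, 45]
Tree (level-order array): [43, 17, 49, 5, 40, 45, None, None, 10, 38, None, None, None, None, None, 33, None, 32, None, 27, None, 21]
Rule: These are nodes with exactly 1 non-null child.
Per-node child counts:
  node 43: 2 child(ren)
  node 17: 2 child(ren)
  node 5: 1 child(ren)
  node 10: 0 child(ren)
  node 40: 1 child(ren)
  node 38: 1 child(ren)
  node 33: 1 child(ren)
  node 32: 1 child(ren)
  node 27: 1 child(ren)
  node 21: 0 child(ren)
  node 49: 1 child(ren)
  node 45: 0 child(ren)
Matching nodes: [5, 40, 38, 33, 32, 27, 49]
Count of nodes with exactly one child: 7


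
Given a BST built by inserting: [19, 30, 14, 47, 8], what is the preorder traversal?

Tree insertion order: [19, 30, 14, 47, 8]
Tree (level-order array): [19, 14, 30, 8, None, None, 47]
Preorder traversal: [19, 14, 8, 30, 47]


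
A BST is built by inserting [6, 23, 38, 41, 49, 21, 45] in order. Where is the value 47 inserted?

Starting tree (level order): [6, None, 23, 21, 38, None, None, None, 41, None, 49, 45]
Insertion path: 6 -> 23 -> 38 -> 41 -> 49 -> 45
Result: insert 47 as right child of 45
Final tree (level order): [6, None, 23, 21, 38, None, None, None, 41, None, 49, 45, None, None, 47]


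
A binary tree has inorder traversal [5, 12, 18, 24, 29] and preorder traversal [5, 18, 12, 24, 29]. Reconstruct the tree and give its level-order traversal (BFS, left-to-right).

Inorder:  [5, 12, 18, 24, 29]
Preorder: [5, 18, 12, 24, 29]
Algorithm: preorder visits root first, so consume preorder in order;
for each root, split the current inorder slice at that value into
left-subtree inorder and right-subtree inorder, then recurse.
Recursive splits:
  root=5; inorder splits into left=[], right=[12, 18, 24, 29]
  root=18; inorder splits into left=[12], right=[24, 29]
  root=12; inorder splits into left=[], right=[]
  root=24; inorder splits into left=[], right=[29]
  root=29; inorder splits into left=[], right=[]
Reconstructed level-order: [5, 18, 12, 24, 29]


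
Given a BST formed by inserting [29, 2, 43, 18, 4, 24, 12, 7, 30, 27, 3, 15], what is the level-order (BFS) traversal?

Tree insertion order: [29, 2, 43, 18, 4, 24, 12, 7, 30, 27, 3, 15]
Tree (level-order array): [29, 2, 43, None, 18, 30, None, 4, 24, None, None, 3, 12, None, 27, None, None, 7, 15]
BFS from the root, enqueuing left then right child of each popped node:
  queue [29] -> pop 29, enqueue [2, 43], visited so far: [29]
  queue [2, 43] -> pop 2, enqueue [18], visited so far: [29, 2]
  queue [43, 18] -> pop 43, enqueue [30], visited so far: [29, 2, 43]
  queue [18, 30] -> pop 18, enqueue [4, 24], visited so far: [29, 2, 43, 18]
  queue [30, 4, 24] -> pop 30, enqueue [none], visited so far: [29, 2, 43, 18, 30]
  queue [4, 24] -> pop 4, enqueue [3, 12], visited so far: [29, 2, 43, 18, 30, 4]
  queue [24, 3, 12] -> pop 24, enqueue [27], visited so far: [29, 2, 43, 18, 30, 4, 24]
  queue [3, 12, 27] -> pop 3, enqueue [none], visited so far: [29, 2, 43, 18, 30, 4, 24, 3]
  queue [12, 27] -> pop 12, enqueue [7, 15], visited so far: [29, 2, 43, 18, 30, 4, 24, 3, 12]
  queue [27, 7, 15] -> pop 27, enqueue [none], visited so far: [29, 2, 43, 18, 30, 4, 24, 3, 12, 27]
  queue [7, 15] -> pop 7, enqueue [none], visited so far: [29, 2, 43, 18, 30, 4, 24, 3, 12, 27, 7]
  queue [15] -> pop 15, enqueue [none], visited so far: [29, 2, 43, 18, 30, 4, 24, 3, 12, 27, 7, 15]
Result: [29, 2, 43, 18, 30, 4, 24, 3, 12, 27, 7, 15]


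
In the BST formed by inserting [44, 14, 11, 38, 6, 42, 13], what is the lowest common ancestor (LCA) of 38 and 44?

Tree insertion order: [44, 14, 11, 38, 6, 42, 13]
Tree (level-order array): [44, 14, None, 11, 38, 6, 13, None, 42]
In a BST, the LCA of p=38, q=44 is the first node v on the
root-to-leaf path with p <= v <= q (go left if both < v, right if both > v).
Walk from root:
  at 44: 38 <= 44 <= 44, this is the LCA
LCA = 44


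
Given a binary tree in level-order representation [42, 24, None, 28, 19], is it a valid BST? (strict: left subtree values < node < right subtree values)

Level-order array: [42, 24, None, 28, 19]
Validate using subtree bounds (lo, hi): at each node, require lo < value < hi,
then recurse left with hi=value and right with lo=value.
Preorder trace (stopping at first violation):
  at node 42 with bounds (-inf, +inf): OK
  at node 24 with bounds (-inf, 42): OK
  at node 28 with bounds (-inf, 24): VIOLATION
Node 28 violates its bound: not (-inf < 28 < 24).
Result: Not a valid BST


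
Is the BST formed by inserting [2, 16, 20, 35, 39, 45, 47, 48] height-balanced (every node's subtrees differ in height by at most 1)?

Tree (level-order array): [2, None, 16, None, 20, None, 35, None, 39, None, 45, None, 47, None, 48]
Definition: a tree is height-balanced if, at every node, |h(left) - h(right)| <= 1 (empty subtree has height -1).
Bottom-up per-node check:
  node 48: h_left=-1, h_right=-1, diff=0 [OK], height=0
  node 47: h_left=-1, h_right=0, diff=1 [OK], height=1
  node 45: h_left=-1, h_right=1, diff=2 [FAIL (|-1-1|=2 > 1)], height=2
  node 39: h_left=-1, h_right=2, diff=3 [FAIL (|-1-2|=3 > 1)], height=3
  node 35: h_left=-1, h_right=3, diff=4 [FAIL (|-1-3|=4 > 1)], height=4
  node 20: h_left=-1, h_right=4, diff=5 [FAIL (|-1-4|=5 > 1)], height=5
  node 16: h_left=-1, h_right=5, diff=6 [FAIL (|-1-5|=6 > 1)], height=6
  node 2: h_left=-1, h_right=6, diff=7 [FAIL (|-1-6|=7 > 1)], height=7
Node 45 violates the condition: |-1 - 1| = 2 > 1.
Result: Not balanced


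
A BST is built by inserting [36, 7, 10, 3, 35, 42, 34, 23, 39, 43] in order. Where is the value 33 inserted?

Starting tree (level order): [36, 7, 42, 3, 10, 39, 43, None, None, None, 35, None, None, None, None, 34, None, 23]
Insertion path: 36 -> 7 -> 10 -> 35 -> 34 -> 23
Result: insert 33 as right child of 23
Final tree (level order): [36, 7, 42, 3, 10, 39, 43, None, None, None, 35, None, None, None, None, 34, None, 23, None, None, 33]


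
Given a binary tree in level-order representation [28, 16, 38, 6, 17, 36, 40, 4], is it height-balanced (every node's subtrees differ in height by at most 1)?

Tree (level-order array): [28, 16, 38, 6, 17, 36, 40, 4]
Definition: a tree is height-balanced if, at every node, |h(left) - h(right)| <= 1 (empty subtree has height -1).
Bottom-up per-node check:
  node 4: h_left=-1, h_right=-1, diff=0 [OK], height=0
  node 6: h_left=0, h_right=-1, diff=1 [OK], height=1
  node 17: h_left=-1, h_right=-1, diff=0 [OK], height=0
  node 16: h_left=1, h_right=0, diff=1 [OK], height=2
  node 36: h_left=-1, h_right=-1, diff=0 [OK], height=0
  node 40: h_left=-1, h_right=-1, diff=0 [OK], height=0
  node 38: h_left=0, h_right=0, diff=0 [OK], height=1
  node 28: h_left=2, h_right=1, diff=1 [OK], height=3
All nodes satisfy the balance condition.
Result: Balanced


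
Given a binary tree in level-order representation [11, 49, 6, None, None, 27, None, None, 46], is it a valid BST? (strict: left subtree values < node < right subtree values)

Level-order array: [11, 49, 6, None, None, 27, None, None, 46]
Validate using subtree bounds (lo, hi): at each node, require lo < value < hi,
then recurse left with hi=value and right with lo=value.
Preorder trace (stopping at first violation):
  at node 11 with bounds (-inf, +inf): OK
  at node 49 with bounds (-inf, 11): VIOLATION
Node 49 violates its bound: not (-inf < 49 < 11).
Result: Not a valid BST


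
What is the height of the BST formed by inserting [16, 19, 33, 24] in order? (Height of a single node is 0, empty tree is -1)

Insertion order: [16, 19, 33, 24]
Tree (level-order array): [16, None, 19, None, 33, 24]
Compute height bottom-up (empty subtree = -1):
  height(24) = 1 + max(-1, -1) = 0
  height(33) = 1 + max(0, -1) = 1
  height(19) = 1 + max(-1, 1) = 2
  height(16) = 1 + max(-1, 2) = 3
Height = 3


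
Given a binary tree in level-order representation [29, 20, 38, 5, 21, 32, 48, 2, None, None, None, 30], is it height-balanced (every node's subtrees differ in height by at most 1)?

Tree (level-order array): [29, 20, 38, 5, 21, 32, 48, 2, None, None, None, 30]
Definition: a tree is height-balanced if, at every node, |h(left) - h(right)| <= 1 (empty subtree has height -1).
Bottom-up per-node check:
  node 2: h_left=-1, h_right=-1, diff=0 [OK], height=0
  node 5: h_left=0, h_right=-1, diff=1 [OK], height=1
  node 21: h_left=-1, h_right=-1, diff=0 [OK], height=0
  node 20: h_left=1, h_right=0, diff=1 [OK], height=2
  node 30: h_left=-1, h_right=-1, diff=0 [OK], height=0
  node 32: h_left=0, h_right=-1, diff=1 [OK], height=1
  node 48: h_left=-1, h_right=-1, diff=0 [OK], height=0
  node 38: h_left=1, h_right=0, diff=1 [OK], height=2
  node 29: h_left=2, h_right=2, diff=0 [OK], height=3
All nodes satisfy the balance condition.
Result: Balanced


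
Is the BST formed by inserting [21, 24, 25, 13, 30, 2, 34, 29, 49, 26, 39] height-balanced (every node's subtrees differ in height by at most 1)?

Tree (level-order array): [21, 13, 24, 2, None, None, 25, None, None, None, 30, 29, 34, 26, None, None, 49, None, None, 39]
Definition: a tree is height-balanced if, at every node, |h(left) - h(right)| <= 1 (empty subtree has height -1).
Bottom-up per-node check:
  node 2: h_left=-1, h_right=-1, diff=0 [OK], height=0
  node 13: h_left=0, h_right=-1, diff=1 [OK], height=1
  node 26: h_left=-1, h_right=-1, diff=0 [OK], height=0
  node 29: h_left=0, h_right=-1, diff=1 [OK], height=1
  node 39: h_left=-1, h_right=-1, diff=0 [OK], height=0
  node 49: h_left=0, h_right=-1, diff=1 [OK], height=1
  node 34: h_left=-1, h_right=1, diff=2 [FAIL (|-1-1|=2 > 1)], height=2
  node 30: h_left=1, h_right=2, diff=1 [OK], height=3
  node 25: h_left=-1, h_right=3, diff=4 [FAIL (|-1-3|=4 > 1)], height=4
  node 24: h_left=-1, h_right=4, diff=5 [FAIL (|-1-4|=5 > 1)], height=5
  node 21: h_left=1, h_right=5, diff=4 [FAIL (|1-5|=4 > 1)], height=6
Node 34 violates the condition: |-1 - 1| = 2 > 1.
Result: Not balanced


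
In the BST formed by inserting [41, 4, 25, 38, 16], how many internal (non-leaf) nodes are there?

Tree built from: [41, 4, 25, 38, 16]
Tree (level-order array): [41, 4, None, None, 25, 16, 38]
Rule: An internal node has at least one child.
Per-node child counts:
  node 41: 1 child(ren)
  node 4: 1 child(ren)
  node 25: 2 child(ren)
  node 16: 0 child(ren)
  node 38: 0 child(ren)
Matching nodes: [41, 4, 25]
Count of internal (non-leaf) nodes: 3


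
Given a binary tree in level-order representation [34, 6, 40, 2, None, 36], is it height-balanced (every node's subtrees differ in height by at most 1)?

Tree (level-order array): [34, 6, 40, 2, None, 36]
Definition: a tree is height-balanced if, at every node, |h(left) - h(right)| <= 1 (empty subtree has height -1).
Bottom-up per-node check:
  node 2: h_left=-1, h_right=-1, diff=0 [OK], height=0
  node 6: h_left=0, h_right=-1, diff=1 [OK], height=1
  node 36: h_left=-1, h_right=-1, diff=0 [OK], height=0
  node 40: h_left=0, h_right=-1, diff=1 [OK], height=1
  node 34: h_left=1, h_right=1, diff=0 [OK], height=2
All nodes satisfy the balance condition.
Result: Balanced


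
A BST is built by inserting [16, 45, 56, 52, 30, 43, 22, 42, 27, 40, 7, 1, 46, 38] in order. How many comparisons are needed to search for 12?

Search path for 12: 16 -> 7
Found: False
Comparisons: 2


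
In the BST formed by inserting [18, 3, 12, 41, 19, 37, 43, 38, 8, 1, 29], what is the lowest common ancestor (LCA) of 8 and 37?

Tree insertion order: [18, 3, 12, 41, 19, 37, 43, 38, 8, 1, 29]
Tree (level-order array): [18, 3, 41, 1, 12, 19, 43, None, None, 8, None, None, 37, None, None, None, None, 29, 38]
In a BST, the LCA of p=8, q=37 is the first node v on the
root-to-leaf path with p <= v <= q (go left if both < v, right if both > v).
Walk from root:
  at 18: 8 <= 18 <= 37, this is the LCA
LCA = 18


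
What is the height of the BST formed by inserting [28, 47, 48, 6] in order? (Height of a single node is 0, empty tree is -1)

Insertion order: [28, 47, 48, 6]
Tree (level-order array): [28, 6, 47, None, None, None, 48]
Compute height bottom-up (empty subtree = -1):
  height(6) = 1 + max(-1, -1) = 0
  height(48) = 1 + max(-1, -1) = 0
  height(47) = 1 + max(-1, 0) = 1
  height(28) = 1 + max(0, 1) = 2
Height = 2


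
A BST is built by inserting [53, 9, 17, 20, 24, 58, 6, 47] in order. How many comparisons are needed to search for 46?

Search path for 46: 53 -> 9 -> 17 -> 20 -> 24 -> 47
Found: False
Comparisons: 6


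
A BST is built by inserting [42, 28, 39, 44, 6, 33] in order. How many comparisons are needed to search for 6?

Search path for 6: 42 -> 28 -> 6
Found: True
Comparisons: 3


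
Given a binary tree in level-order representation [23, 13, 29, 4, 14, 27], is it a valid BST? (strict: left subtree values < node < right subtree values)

Level-order array: [23, 13, 29, 4, 14, 27]
Validate using subtree bounds (lo, hi): at each node, require lo < value < hi,
then recurse left with hi=value and right with lo=value.
Preorder trace (stopping at first violation):
  at node 23 with bounds (-inf, +inf): OK
  at node 13 with bounds (-inf, 23): OK
  at node 4 with bounds (-inf, 13): OK
  at node 14 with bounds (13, 23): OK
  at node 29 with bounds (23, +inf): OK
  at node 27 with bounds (23, 29): OK
No violation found at any node.
Result: Valid BST


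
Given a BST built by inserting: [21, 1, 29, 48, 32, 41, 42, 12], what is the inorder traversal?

Tree insertion order: [21, 1, 29, 48, 32, 41, 42, 12]
Tree (level-order array): [21, 1, 29, None, 12, None, 48, None, None, 32, None, None, 41, None, 42]
Inorder traversal: [1, 12, 21, 29, 32, 41, 42, 48]


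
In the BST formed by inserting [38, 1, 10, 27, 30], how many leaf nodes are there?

Tree built from: [38, 1, 10, 27, 30]
Tree (level-order array): [38, 1, None, None, 10, None, 27, None, 30]
Rule: A leaf has 0 children.
Per-node child counts:
  node 38: 1 child(ren)
  node 1: 1 child(ren)
  node 10: 1 child(ren)
  node 27: 1 child(ren)
  node 30: 0 child(ren)
Matching nodes: [30]
Count of leaf nodes: 1


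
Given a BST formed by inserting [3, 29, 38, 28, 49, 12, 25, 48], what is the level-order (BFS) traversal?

Tree insertion order: [3, 29, 38, 28, 49, 12, 25, 48]
Tree (level-order array): [3, None, 29, 28, 38, 12, None, None, 49, None, 25, 48]
BFS from the root, enqueuing left then right child of each popped node:
  queue [3] -> pop 3, enqueue [29], visited so far: [3]
  queue [29] -> pop 29, enqueue [28, 38], visited so far: [3, 29]
  queue [28, 38] -> pop 28, enqueue [12], visited so far: [3, 29, 28]
  queue [38, 12] -> pop 38, enqueue [49], visited so far: [3, 29, 28, 38]
  queue [12, 49] -> pop 12, enqueue [25], visited so far: [3, 29, 28, 38, 12]
  queue [49, 25] -> pop 49, enqueue [48], visited so far: [3, 29, 28, 38, 12, 49]
  queue [25, 48] -> pop 25, enqueue [none], visited so far: [3, 29, 28, 38, 12, 49, 25]
  queue [48] -> pop 48, enqueue [none], visited so far: [3, 29, 28, 38, 12, 49, 25, 48]
Result: [3, 29, 28, 38, 12, 49, 25, 48]


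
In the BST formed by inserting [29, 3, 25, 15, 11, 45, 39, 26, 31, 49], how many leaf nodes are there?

Tree built from: [29, 3, 25, 15, 11, 45, 39, 26, 31, 49]
Tree (level-order array): [29, 3, 45, None, 25, 39, 49, 15, 26, 31, None, None, None, 11]
Rule: A leaf has 0 children.
Per-node child counts:
  node 29: 2 child(ren)
  node 3: 1 child(ren)
  node 25: 2 child(ren)
  node 15: 1 child(ren)
  node 11: 0 child(ren)
  node 26: 0 child(ren)
  node 45: 2 child(ren)
  node 39: 1 child(ren)
  node 31: 0 child(ren)
  node 49: 0 child(ren)
Matching nodes: [11, 26, 31, 49]
Count of leaf nodes: 4


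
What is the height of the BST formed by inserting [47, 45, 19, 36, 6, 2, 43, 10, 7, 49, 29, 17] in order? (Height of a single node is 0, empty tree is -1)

Insertion order: [47, 45, 19, 36, 6, 2, 43, 10, 7, 49, 29, 17]
Tree (level-order array): [47, 45, 49, 19, None, None, None, 6, 36, 2, 10, 29, 43, None, None, 7, 17]
Compute height bottom-up (empty subtree = -1):
  height(2) = 1 + max(-1, -1) = 0
  height(7) = 1 + max(-1, -1) = 0
  height(17) = 1 + max(-1, -1) = 0
  height(10) = 1 + max(0, 0) = 1
  height(6) = 1 + max(0, 1) = 2
  height(29) = 1 + max(-1, -1) = 0
  height(43) = 1 + max(-1, -1) = 0
  height(36) = 1 + max(0, 0) = 1
  height(19) = 1 + max(2, 1) = 3
  height(45) = 1 + max(3, -1) = 4
  height(49) = 1 + max(-1, -1) = 0
  height(47) = 1 + max(4, 0) = 5
Height = 5


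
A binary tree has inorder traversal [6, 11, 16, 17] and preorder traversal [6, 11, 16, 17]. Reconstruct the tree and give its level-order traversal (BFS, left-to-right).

Inorder:  [6, 11, 16, 17]
Preorder: [6, 11, 16, 17]
Algorithm: preorder visits root first, so consume preorder in order;
for each root, split the current inorder slice at that value into
left-subtree inorder and right-subtree inorder, then recurse.
Recursive splits:
  root=6; inorder splits into left=[], right=[11, 16, 17]
  root=11; inorder splits into left=[], right=[16, 17]
  root=16; inorder splits into left=[], right=[17]
  root=17; inorder splits into left=[], right=[]
Reconstructed level-order: [6, 11, 16, 17]


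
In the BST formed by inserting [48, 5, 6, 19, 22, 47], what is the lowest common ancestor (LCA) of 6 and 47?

Tree insertion order: [48, 5, 6, 19, 22, 47]
Tree (level-order array): [48, 5, None, None, 6, None, 19, None, 22, None, 47]
In a BST, the LCA of p=6, q=47 is the first node v on the
root-to-leaf path with p <= v <= q (go left if both < v, right if both > v).
Walk from root:
  at 48: both 6 and 47 < 48, go left
  at 5: both 6 and 47 > 5, go right
  at 6: 6 <= 6 <= 47, this is the LCA
LCA = 6


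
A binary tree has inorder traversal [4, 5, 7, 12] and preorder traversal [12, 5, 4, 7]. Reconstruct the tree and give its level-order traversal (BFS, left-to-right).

Inorder:  [4, 5, 7, 12]
Preorder: [12, 5, 4, 7]
Algorithm: preorder visits root first, so consume preorder in order;
for each root, split the current inorder slice at that value into
left-subtree inorder and right-subtree inorder, then recurse.
Recursive splits:
  root=12; inorder splits into left=[4, 5, 7], right=[]
  root=5; inorder splits into left=[4], right=[7]
  root=4; inorder splits into left=[], right=[]
  root=7; inorder splits into left=[], right=[]
Reconstructed level-order: [12, 5, 4, 7]


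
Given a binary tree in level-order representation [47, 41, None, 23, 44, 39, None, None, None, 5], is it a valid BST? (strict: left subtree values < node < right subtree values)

Level-order array: [47, 41, None, 23, 44, 39, None, None, None, 5]
Validate using subtree bounds (lo, hi): at each node, require lo < value < hi,
then recurse left with hi=value and right with lo=value.
Preorder trace (stopping at first violation):
  at node 47 with bounds (-inf, +inf): OK
  at node 41 with bounds (-inf, 47): OK
  at node 23 with bounds (-inf, 41): OK
  at node 39 with bounds (-inf, 23): VIOLATION
Node 39 violates its bound: not (-inf < 39 < 23).
Result: Not a valid BST


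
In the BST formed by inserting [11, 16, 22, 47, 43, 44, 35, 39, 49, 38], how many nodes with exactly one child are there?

Tree built from: [11, 16, 22, 47, 43, 44, 35, 39, 49, 38]
Tree (level-order array): [11, None, 16, None, 22, None, 47, 43, 49, 35, 44, None, None, None, 39, None, None, 38]
Rule: These are nodes with exactly 1 non-null child.
Per-node child counts:
  node 11: 1 child(ren)
  node 16: 1 child(ren)
  node 22: 1 child(ren)
  node 47: 2 child(ren)
  node 43: 2 child(ren)
  node 35: 1 child(ren)
  node 39: 1 child(ren)
  node 38: 0 child(ren)
  node 44: 0 child(ren)
  node 49: 0 child(ren)
Matching nodes: [11, 16, 22, 35, 39]
Count of nodes with exactly one child: 5


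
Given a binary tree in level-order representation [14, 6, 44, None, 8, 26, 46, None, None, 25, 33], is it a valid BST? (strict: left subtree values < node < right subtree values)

Level-order array: [14, 6, 44, None, 8, 26, 46, None, None, 25, 33]
Validate using subtree bounds (lo, hi): at each node, require lo < value < hi,
then recurse left with hi=value and right with lo=value.
Preorder trace (stopping at first violation):
  at node 14 with bounds (-inf, +inf): OK
  at node 6 with bounds (-inf, 14): OK
  at node 8 with bounds (6, 14): OK
  at node 44 with bounds (14, +inf): OK
  at node 26 with bounds (14, 44): OK
  at node 25 with bounds (14, 26): OK
  at node 33 with bounds (26, 44): OK
  at node 46 with bounds (44, +inf): OK
No violation found at any node.
Result: Valid BST


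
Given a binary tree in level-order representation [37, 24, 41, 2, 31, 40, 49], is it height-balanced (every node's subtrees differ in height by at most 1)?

Tree (level-order array): [37, 24, 41, 2, 31, 40, 49]
Definition: a tree is height-balanced if, at every node, |h(left) - h(right)| <= 1 (empty subtree has height -1).
Bottom-up per-node check:
  node 2: h_left=-1, h_right=-1, diff=0 [OK], height=0
  node 31: h_left=-1, h_right=-1, diff=0 [OK], height=0
  node 24: h_left=0, h_right=0, diff=0 [OK], height=1
  node 40: h_left=-1, h_right=-1, diff=0 [OK], height=0
  node 49: h_left=-1, h_right=-1, diff=0 [OK], height=0
  node 41: h_left=0, h_right=0, diff=0 [OK], height=1
  node 37: h_left=1, h_right=1, diff=0 [OK], height=2
All nodes satisfy the balance condition.
Result: Balanced
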